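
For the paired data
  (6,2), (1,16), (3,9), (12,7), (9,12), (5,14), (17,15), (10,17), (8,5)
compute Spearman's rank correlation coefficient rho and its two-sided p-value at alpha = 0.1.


Step 1: Rank x and y separately (midranks; no ties here).
rank(x): 6->4, 1->1, 3->2, 12->8, 9->6, 5->3, 17->9, 10->7, 8->5
rank(y): 2->1, 16->8, 9->4, 7->3, 12->5, 14->6, 15->7, 17->9, 5->2
Step 2: d_i = R_x(i) - R_y(i); compute d_i^2.
  (4-1)^2=9, (1-8)^2=49, (2-4)^2=4, (8-3)^2=25, (6-5)^2=1, (3-6)^2=9, (9-7)^2=4, (7-9)^2=4, (5-2)^2=9
sum(d^2) = 114.
Step 3: rho = 1 - 6*114 / (9*(9^2 - 1)) = 1 - 684/720 = 0.050000.
Step 4: Under H0, t = rho * sqrt((n-2)/(1-rho^2)) = 0.1325 ~ t(7).
Step 5: Two-sided p-value from the t-distribution with 7 df = 0.898353.
Step 6: alpha = 0.1. fail to reject H0.

rho = 0.0500, p = 0.898353, fail to reject H0 at alpha = 0.1.


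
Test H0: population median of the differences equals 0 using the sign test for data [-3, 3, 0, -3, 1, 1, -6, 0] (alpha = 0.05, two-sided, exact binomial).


Step 1: Discard zero differences. Original n = 8; n_eff = number of nonzero differences = 6.
Nonzero differences (with sign): -3, +3, -3, +1, +1, -6
Step 2: Count signs: positive = 3, negative = 3.
Step 3: Under H0: P(positive) = 0.5, so the number of positives S ~ Bin(6, 0.5).
Step 4: Two-sided exact p-value = sum of Bin(6,0.5) probabilities at or below the observed probability = 1.000000.
Step 5: alpha = 0.05. fail to reject H0.

n_eff = 6, pos = 3, neg = 3, p = 1.000000, fail to reject H0.


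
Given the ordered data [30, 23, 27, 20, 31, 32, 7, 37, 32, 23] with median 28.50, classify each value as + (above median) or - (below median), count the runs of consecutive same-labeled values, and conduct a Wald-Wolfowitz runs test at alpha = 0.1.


Step 1: Compute median = 28.50; label A = above, B = below.
Labels in order: ABBBAABAAB  (n_A = 5, n_B = 5)
Step 2: Count runs R = 6.
Step 3: Under H0 (random ordering), E[R] = 2*n_A*n_B/(n_A+n_B) + 1 = 2*5*5/10 + 1 = 6.0000.
        Var[R] = 2*n_A*n_B*(2*n_A*n_B - n_A - n_B) / ((n_A+n_B)^2 * (n_A+n_B-1)) = 2000/900 = 2.2222.
        SD[R] = 1.4907.
Step 4: R = E[R], so z = 0 with no continuity correction.
Step 5: Two-sided p-value via normal approximation = 2*(1 - Phi(|z|)) = 1.000000.
Step 6: alpha = 0.1. fail to reject H0.

R = 6, z = 0.0000, p = 1.000000, fail to reject H0.


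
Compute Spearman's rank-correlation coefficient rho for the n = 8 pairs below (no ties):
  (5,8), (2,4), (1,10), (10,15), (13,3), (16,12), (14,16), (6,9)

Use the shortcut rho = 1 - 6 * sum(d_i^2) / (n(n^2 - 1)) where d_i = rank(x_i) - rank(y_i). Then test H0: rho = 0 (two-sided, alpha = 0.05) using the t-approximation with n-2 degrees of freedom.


Step 1: Rank x and y separately (midranks; no ties here).
rank(x): 5->3, 2->2, 1->1, 10->5, 13->6, 16->8, 14->7, 6->4
rank(y): 8->3, 4->2, 10->5, 15->7, 3->1, 12->6, 16->8, 9->4
Step 2: d_i = R_x(i) - R_y(i); compute d_i^2.
  (3-3)^2=0, (2-2)^2=0, (1-5)^2=16, (5-7)^2=4, (6-1)^2=25, (8-6)^2=4, (7-8)^2=1, (4-4)^2=0
sum(d^2) = 50.
Step 3: rho = 1 - 6*50 / (8*(8^2 - 1)) = 1 - 300/504 = 0.404762.
Step 4: Under H0, t = rho * sqrt((n-2)/(1-rho^2)) = 1.0842 ~ t(6).
Step 5: Two-sided p-value from the t-distribution with 6 df = 0.319889.
Step 6: alpha = 0.05. fail to reject H0.

rho = 0.4048, p = 0.319889, fail to reject H0 at alpha = 0.05.


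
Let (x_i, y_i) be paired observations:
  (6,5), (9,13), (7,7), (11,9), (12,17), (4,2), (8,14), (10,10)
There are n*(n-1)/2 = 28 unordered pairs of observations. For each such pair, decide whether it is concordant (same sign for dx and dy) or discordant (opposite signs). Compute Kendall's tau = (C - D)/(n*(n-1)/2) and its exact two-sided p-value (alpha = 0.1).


Step 1: Enumerate the 28 unordered pairs (i,j) with i<j and classify each by sign(x_j-x_i) * sign(y_j-y_i).
  (1,2):dx=+3,dy=+8->C; (1,3):dx=+1,dy=+2->C; (1,4):dx=+5,dy=+4->C; (1,5):dx=+6,dy=+12->C
  (1,6):dx=-2,dy=-3->C; (1,7):dx=+2,dy=+9->C; (1,8):dx=+4,dy=+5->C; (2,3):dx=-2,dy=-6->C
  (2,4):dx=+2,dy=-4->D; (2,5):dx=+3,dy=+4->C; (2,6):dx=-5,dy=-11->C; (2,7):dx=-1,dy=+1->D
  (2,8):dx=+1,dy=-3->D; (3,4):dx=+4,dy=+2->C; (3,5):dx=+5,dy=+10->C; (3,6):dx=-3,dy=-5->C
  (3,7):dx=+1,dy=+7->C; (3,8):dx=+3,dy=+3->C; (4,5):dx=+1,dy=+8->C; (4,6):dx=-7,dy=-7->C
  (4,7):dx=-3,dy=+5->D; (4,8):dx=-1,dy=+1->D; (5,6):dx=-8,dy=-15->C; (5,7):dx=-4,dy=-3->C
  (5,8):dx=-2,dy=-7->C; (6,7):dx=+4,dy=+12->C; (6,8):dx=+6,dy=+8->C; (7,8):dx=+2,dy=-4->D
Step 2: C = 22, D = 6, total pairs = 28.
Step 3: tau = (C - D)/(n(n-1)/2) = (22 - 6)/28 = 0.571429.
Step 4: Exact two-sided p-value (enumerate n! = 40320 permutations of y under H0): p = 0.061012.
Step 5: alpha = 0.1. reject H0.

tau_b = 0.5714 (C=22, D=6), p = 0.061012, reject H0.


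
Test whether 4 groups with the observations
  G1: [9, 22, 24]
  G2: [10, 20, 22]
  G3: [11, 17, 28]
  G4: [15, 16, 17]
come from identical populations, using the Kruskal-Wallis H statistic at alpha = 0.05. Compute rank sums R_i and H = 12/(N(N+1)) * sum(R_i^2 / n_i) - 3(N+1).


Step 1: Combine all N = 12 observations and assign midranks.
sorted (value, group, rank): (9,G1,1), (10,G2,2), (11,G3,3), (15,G4,4), (16,G4,5), (17,G3,6.5), (17,G4,6.5), (20,G2,8), (22,G1,9.5), (22,G2,9.5), (24,G1,11), (28,G3,12)
Step 2: Sum ranks within each group.
R_1 = 21.5 (n_1 = 3)
R_2 = 19.5 (n_2 = 3)
R_3 = 21.5 (n_3 = 3)
R_4 = 15.5 (n_4 = 3)
Step 3: H = 12/(N(N+1)) * sum(R_i^2/n_i) - 3(N+1)
     = 12/(12*13) * (21.5^2/3 + 19.5^2/3 + 21.5^2/3 + 15.5^2/3) - 3*13
     = 0.076923 * 515 - 39
     = 0.615385.
Step 4: Ties present; correction factor C = 1 - 12/(12^3 - 12) = 0.993007. Corrected H = 0.615385 / 0.993007 = 0.619718.
Step 5: Under H0, H ~ chi^2(3); p-value = 0.891904.
Step 6: alpha = 0.05. fail to reject H0.

H = 0.6197, df = 3, p = 0.891904, fail to reject H0.


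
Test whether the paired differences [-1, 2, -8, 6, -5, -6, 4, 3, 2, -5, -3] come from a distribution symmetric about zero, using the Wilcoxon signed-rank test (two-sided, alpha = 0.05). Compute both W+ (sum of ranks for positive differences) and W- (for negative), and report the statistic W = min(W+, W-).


Step 1: Drop any zero differences (none here) and take |d_i|.
|d| = [1, 2, 8, 6, 5, 6, 4, 3, 2, 5, 3]
Step 2: Midrank |d_i| (ties get averaged ranks).
ranks: |1|->1, |2|->2.5, |8|->11, |6|->9.5, |5|->7.5, |6|->9.5, |4|->6, |3|->4.5, |2|->2.5, |5|->7.5, |3|->4.5
Step 3: Attach original signs; sum ranks with positive sign and with negative sign.
W+ = 2.5 + 9.5 + 6 + 4.5 + 2.5 = 25
W- = 1 + 11 + 7.5 + 9.5 + 7.5 + 4.5 = 41
(Check: W+ + W- = 66 should equal n(n+1)/2 = 66.)
Step 4: Test statistic W = min(W+, W-) = 25.
Step 5: Ties in |d|, so use the tie-corrected normal approximation.
        E[W] = n(n+1)/4 = 11*12/4 = 33.
        Tie groups: |d|=2 (t=2), |d|=3 (t=2), |d|=5 (t=2), |d|=6 (t=2); sum(t^3 - t) = 24.
        Var[W] = n(n+1)(2n+1)/24 - sum(t^3-t)/48 = 3036/24 - 24/48 = 126.
        z = (W - E[W]) / sqrt(Var[W]) = (25 - 33) / 11.2250 = -0.7127.
        Two-sided p = 2*Phi(z) = 0.476033.
Step 6: alpha = 0.05. fail to reject H0.

W+ = 25, W- = 41, W = min = 25, p = 0.476033, fail to reject H0.


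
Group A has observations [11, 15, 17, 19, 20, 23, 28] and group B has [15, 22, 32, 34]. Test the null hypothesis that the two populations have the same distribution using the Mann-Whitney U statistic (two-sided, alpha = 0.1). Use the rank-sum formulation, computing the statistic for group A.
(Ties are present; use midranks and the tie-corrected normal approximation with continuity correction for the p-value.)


Step 1: Combine and sort all 11 observations; assign midranks.
sorted (value, group): (11,X), (15,X), (15,Y), (17,X), (19,X), (20,X), (22,Y), (23,X), (28,X), (32,Y), (34,Y)
ranks: 11->1, 15->2.5, 15->2.5, 17->4, 19->5, 20->6, 22->7, 23->8, 28->9, 32->10, 34->11
Step 2: Rank sum for X: R1 = 1 + 2.5 + 4 + 5 + 6 + 8 + 9 = 35.5.
Step 3: U_X = R1 - n1(n1+1)/2 = 35.5 - 7*8/2 = 35.5 - 28 = 7.5.
       U_Y = n1*n2 - U_X = 28 - 7.5 = 20.5.
Step 4: Ties are present, so use the tie-corrected normal approximation (with continuity correction) for the p-value.
Step 5: p-value = 0.255756; compare to alpha = 0.1. fail to reject H0.

U_X = 7.5, p = 0.255756, fail to reject H0 at alpha = 0.1.


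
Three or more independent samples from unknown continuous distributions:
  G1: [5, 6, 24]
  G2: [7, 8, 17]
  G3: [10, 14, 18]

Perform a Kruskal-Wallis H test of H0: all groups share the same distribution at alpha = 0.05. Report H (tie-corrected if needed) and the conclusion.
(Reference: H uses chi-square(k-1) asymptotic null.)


Step 1: Combine all N = 9 observations and assign midranks.
sorted (value, group, rank): (5,G1,1), (6,G1,2), (7,G2,3), (8,G2,4), (10,G3,5), (14,G3,6), (17,G2,7), (18,G3,8), (24,G1,9)
Step 2: Sum ranks within each group.
R_1 = 12 (n_1 = 3)
R_2 = 14 (n_2 = 3)
R_3 = 19 (n_3 = 3)
Step 3: H = 12/(N(N+1)) * sum(R_i^2/n_i) - 3(N+1)
     = 12/(9*10) * (12^2/3 + 14^2/3 + 19^2/3) - 3*10
     = 0.133333 * 233.667 - 30
     = 1.155556.
Step 4: No ties, so H is used without correction.
Step 5: Under H0, H ~ chi^2(2); p-value = 0.561144.
Step 6: alpha = 0.05. fail to reject H0.

H = 1.1556, df = 2, p = 0.561144, fail to reject H0.


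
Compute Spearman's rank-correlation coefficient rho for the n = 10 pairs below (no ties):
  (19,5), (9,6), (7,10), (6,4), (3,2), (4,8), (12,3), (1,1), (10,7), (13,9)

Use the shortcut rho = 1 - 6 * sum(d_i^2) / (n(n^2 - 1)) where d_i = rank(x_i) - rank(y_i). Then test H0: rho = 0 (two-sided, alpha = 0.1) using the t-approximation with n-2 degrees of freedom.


Step 1: Rank x and y separately (midranks; no ties here).
rank(x): 19->10, 9->6, 7->5, 6->4, 3->2, 4->3, 12->8, 1->1, 10->7, 13->9
rank(y): 5->5, 6->6, 10->10, 4->4, 2->2, 8->8, 3->3, 1->1, 7->7, 9->9
Step 2: d_i = R_x(i) - R_y(i); compute d_i^2.
  (10-5)^2=25, (6-6)^2=0, (5-10)^2=25, (4-4)^2=0, (2-2)^2=0, (3-8)^2=25, (8-3)^2=25, (1-1)^2=0, (7-7)^2=0, (9-9)^2=0
sum(d^2) = 100.
Step 3: rho = 1 - 6*100 / (10*(10^2 - 1)) = 1 - 600/990 = 0.393939.
Step 4: Under H0, t = rho * sqrt((n-2)/(1-rho^2)) = 1.2123 ~ t(8).
Step 5: Two-sided p-value from the t-distribution with 8 df = 0.259998.
Step 6: alpha = 0.1. fail to reject H0.

rho = 0.3939, p = 0.259998, fail to reject H0 at alpha = 0.1.


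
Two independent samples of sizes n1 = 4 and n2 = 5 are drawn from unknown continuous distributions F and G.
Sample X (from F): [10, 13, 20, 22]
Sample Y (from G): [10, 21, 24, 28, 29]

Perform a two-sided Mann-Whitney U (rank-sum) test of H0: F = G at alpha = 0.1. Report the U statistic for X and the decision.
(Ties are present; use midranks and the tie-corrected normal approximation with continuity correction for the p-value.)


Step 1: Combine and sort all 9 observations; assign midranks.
sorted (value, group): (10,X), (10,Y), (13,X), (20,X), (21,Y), (22,X), (24,Y), (28,Y), (29,Y)
ranks: 10->1.5, 10->1.5, 13->3, 20->4, 21->5, 22->6, 24->7, 28->8, 29->9
Step 2: Rank sum for X: R1 = 1.5 + 3 + 4 + 6 = 14.5.
Step 3: U_X = R1 - n1(n1+1)/2 = 14.5 - 4*5/2 = 14.5 - 10 = 4.5.
       U_Y = n1*n2 - U_X = 20 - 4.5 = 15.5.
Step 4: Ties are present, so use the tie-corrected normal approximation (with continuity correction) for the p-value.
Step 5: p-value = 0.218742; compare to alpha = 0.1. fail to reject H0.

U_X = 4.5, p = 0.218742, fail to reject H0 at alpha = 0.1.


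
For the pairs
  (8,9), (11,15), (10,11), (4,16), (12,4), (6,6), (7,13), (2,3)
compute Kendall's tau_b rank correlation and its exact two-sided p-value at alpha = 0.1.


Step 1: Enumerate the 28 unordered pairs (i,j) with i<j and classify each by sign(x_j-x_i) * sign(y_j-y_i).
  (1,2):dx=+3,dy=+6->C; (1,3):dx=+2,dy=+2->C; (1,4):dx=-4,dy=+7->D; (1,5):dx=+4,dy=-5->D
  (1,6):dx=-2,dy=-3->C; (1,7):dx=-1,dy=+4->D; (1,8):dx=-6,dy=-6->C; (2,3):dx=-1,dy=-4->C
  (2,4):dx=-7,dy=+1->D; (2,5):dx=+1,dy=-11->D; (2,6):dx=-5,dy=-9->C; (2,7):dx=-4,dy=-2->C
  (2,8):dx=-9,dy=-12->C; (3,4):dx=-6,dy=+5->D; (3,5):dx=+2,dy=-7->D; (3,6):dx=-4,dy=-5->C
  (3,7):dx=-3,dy=+2->D; (3,8):dx=-8,dy=-8->C; (4,5):dx=+8,dy=-12->D; (4,6):dx=+2,dy=-10->D
  (4,7):dx=+3,dy=-3->D; (4,8):dx=-2,dy=-13->C; (5,6):dx=-6,dy=+2->D; (5,7):dx=-5,dy=+9->D
  (5,8):dx=-10,dy=-1->C; (6,7):dx=+1,dy=+7->C; (6,8):dx=-4,dy=-3->C; (7,8):dx=-5,dy=-10->C
Step 2: C = 15, D = 13, total pairs = 28.
Step 3: tau = (C - D)/(n(n-1)/2) = (15 - 13)/28 = 0.071429.
Step 4: Exact two-sided p-value (enumerate n! = 40320 permutations of y under H0): p = 0.904861.
Step 5: alpha = 0.1. fail to reject H0.

tau_b = 0.0714 (C=15, D=13), p = 0.904861, fail to reject H0.


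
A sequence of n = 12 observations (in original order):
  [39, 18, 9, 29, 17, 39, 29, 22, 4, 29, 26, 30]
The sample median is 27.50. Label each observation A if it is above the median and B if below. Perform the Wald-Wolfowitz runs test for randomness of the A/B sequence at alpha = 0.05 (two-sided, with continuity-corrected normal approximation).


Step 1: Compute median = 27.50; label A = above, B = below.
Labels in order: ABBABAABBABA  (n_A = 6, n_B = 6)
Step 2: Count runs R = 9.
Step 3: Under H0 (random ordering), E[R] = 2*n_A*n_B/(n_A+n_B) + 1 = 2*6*6/12 + 1 = 7.0000.
        Var[R] = 2*n_A*n_B*(2*n_A*n_B - n_A - n_B) / ((n_A+n_B)^2 * (n_A+n_B-1)) = 4320/1584 = 2.7273.
        SD[R] = 1.6514.
Step 4: Continuity-corrected z = (R - 0.5 - E[R]) / SD[R] = (9 - 0.5 - 7.0000) / 1.6514 = 0.9083.
Step 5: Two-sided p-value via normal approximation = 2*(1 - Phi(|z|)) = 0.363722.
Step 6: alpha = 0.05. fail to reject H0.

R = 9, z = 0.9083, p = 0.363722, fail to reject H0.


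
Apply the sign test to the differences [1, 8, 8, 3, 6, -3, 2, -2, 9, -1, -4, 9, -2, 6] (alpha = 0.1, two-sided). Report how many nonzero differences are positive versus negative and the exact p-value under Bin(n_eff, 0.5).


Step 1: Discard zero differences. Original n = 14; n_eff = number of nonzero differences = 14.
Nonzero differences (with sign): +1, +8, +8, +3, +6, -3, +2, -2, +9, -1, -4, +9, -2, +6
Step 2: Count signs: positive = 9, negative = 5.
Step 3: Under H0: P(positive) = 0.5, so the number of positives S ~ Bin(14, 0.5).
Step 4: Two-sided exact p-value = sum of Bin(14,0.5) probabilities at or below the observed probability = 0.423950.
Step 5: alpha = 0.1. fail to reject H0.

n_eff = 14, pos = 9, neg = 5, p = 0.423950, fail to reject H0.


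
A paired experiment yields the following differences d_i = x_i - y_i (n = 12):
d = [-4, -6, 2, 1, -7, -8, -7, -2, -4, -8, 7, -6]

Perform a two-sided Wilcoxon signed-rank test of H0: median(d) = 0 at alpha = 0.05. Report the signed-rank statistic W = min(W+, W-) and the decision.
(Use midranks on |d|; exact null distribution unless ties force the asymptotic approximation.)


Step 1: Drop any zero differences (none here) and take |d_i|.
|d| = [4, 6, 2, 1, 7, 8, 7, 2, 4, 8, 7, 6]
Step 2: Midrank |d_i| (ties get averaged ranks).
ranks: |4|->4.5, |6|->6.5, |2|->2.5, |1|->1, |7|->9, |8|->11.5, |7|->9, |2|->2.5, |4|->4.5, |8|->11.5, |7|->9, |6|->6.5
Step 3: Attach original signs; sum ranks with positive sign and with negative sign.
W+ = 2.5 + 1 + 9 = 12.5
W- = 4.5 + 6.5 + 9 + 11.5 + 9 + 2.5 + 4.5 + 11.5 + 6.5 = 65.5
(Check: W+ + W- = 78 should equal n(n+1)/2 = 78.)
Step 4: Test statistic W = min(W+, W-) = 12.5.
Step 5: Ties in |d|, so use the tie-corrected normal approximation.
        E[W] = n(n+1)/4 = 12*13/4 = 39.
        Tie groups: |d|=2 (t=2), |d|=4 (t=2), |d|=6 (t=2), |d|=7 (t=3), |d|=8 (t=2); sum(t^3 - t) = 48.
        Var[W] = n(n+1)(2n+1)/24 - sum(t^3-t)/48 = 3900/24 - 48/48 = 161.5.
        z = (W - E[W]) / sqrt(Var[W]) = (12.5 - 39) / 12.7083 = -2.0853.
        Two-sided p = 2*Phi(z) = 0.037046.
Step 6: alpha = 0.05. reject H0.

W+ = 12.5, W- = 65.5, W = min = 12.5, p = 0.037046, reject H0.


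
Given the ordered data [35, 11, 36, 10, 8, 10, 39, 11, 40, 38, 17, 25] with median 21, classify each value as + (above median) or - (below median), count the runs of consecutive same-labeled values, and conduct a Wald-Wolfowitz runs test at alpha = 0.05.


Step 1: Compute median = 21; label A = above, B = below.
Labels in order: ABABBBABAABA  (n_A = 6, n_B = 6)
Step 2: Count runs R = 9.
Step 3: Under H0 (random ordering), E[R] = 2*n_A*n_B/(n_A+n_B) + 1 = 2*6*6/12 + 1 = 7.0000.
        Var[R] = 2*n_A*n_B*(2*n_A*n_B - n_A - n_B) / ((n_A+n_B)^2 * (n_A+n_B-1)) = 4320/1584 = 2.7273.
        SD[R] = 1.6514.
Step 4: Continuity-corrected z = (R - 0.5 - E[R]) / SD[R] = (9 - 0.5 - 7.0000) / 1.6514 = 0.9083.
Step 5: Two-sided p-value via normal approximation = 2*(1 - Phi(|z|)) = 0.363722.
Step 6: alpha = 0.05. fail to reject H0.

R = 9, z = 0.9083, p = 0.363722, fail to reject H0.


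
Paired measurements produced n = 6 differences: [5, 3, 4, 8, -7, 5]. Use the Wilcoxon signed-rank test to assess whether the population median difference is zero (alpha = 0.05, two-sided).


Step 1: Drop any zero differences (none here) and take |d_i|.
|d| = [5, 3, 4, 8, 7, 5]
Step 2: Midrank |d_i| (ties get averaged ranks).
ranks: |5|->3.5, |3|->1, |4|->2, |8|->6, |7|->5, |5|->3.5
Step 3: Attach original signs; sum ranks with positive sign and with negative sign.
W+ = 3.5 + 1 + 2 + 6 + 3.5 = 16
W- = 5 = 5
(Check: W+ + W- = 21 should equal n(n+1)/2 = 21.)
Step 4: Test statistic W = min(W+, W-) = 5.
Step 5: Ties in |d|, so use the tie-corrected normal approximation.
        E[W] = n(n+1)/4 = 6*7/4 = 10.5.
        Tie groups: |d|=5 (t=2); sum(t^3 - t) = 6.
        Var[W] = n(n+1)(2n+1)/24 - sum(t^3-t)/48 = 546/24 - 6/48 = 22.625.
        z = (W - E[W]) / sqrt(Var[W]) = (5 - 10.5) / 4.7566 = -1.1563.
        Two-sided p = 2*Phi(z) = 0.247561.
Step 6: alpha = 0.05. fail to reject H0.

W+ = 16, W- = 5, W = min = 5, p = 0.247561, fail to reject H0.


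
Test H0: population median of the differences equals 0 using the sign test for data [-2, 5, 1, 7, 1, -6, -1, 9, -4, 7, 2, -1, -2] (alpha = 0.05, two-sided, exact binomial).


Step 1: Discard zero differences. Original n = 13; n_eff = number of nonzero differences = 13.
Nonzero differences (with sign): -2, +5, +1, +7, +1, -6, -1, +9, -4, +7, +2, -1, -2
Step 2: Count signs: positive = 7, negative = 6.
Step 3: Under H0: P(positive) = 0.5, so the number of positives S ~ Bin(13, 0.5).
Step 4: Two-sided exact p-value = sum of Bin(13,0.5) probabilities at or below the observed probability = 1.000000.
Step 5: alpha = 0.05. fail to reject H0.

n_eff = 13, pos = 7, neg = 6, p = 1.000000, fail to reject H0.


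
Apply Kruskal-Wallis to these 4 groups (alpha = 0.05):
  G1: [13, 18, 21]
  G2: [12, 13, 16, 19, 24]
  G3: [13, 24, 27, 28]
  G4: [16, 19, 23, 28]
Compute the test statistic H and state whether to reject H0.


Step 1: Combine all N = 16 observations and assign midranks.
sorted (value, group, rank): (12,G2,1), (13,G1,3), (13,G2,3), (13,G3,3), (16,G2,5.5), (16,G4,5.5), (18,G1,7), (19,G2,8.5), (19,G4,8.5), (21,G1,10), (23,G4,11), (24,G2,12.5), (24,G3,12.5), (27,G3,14), (28,G3,15.5), (28,G4,15.5)
Step 2: Sum ranks within each group.
R_1 = 20 (n_1 = 3)
R_2 = 30.5 (n_2 = 5)
R_3 = 45 (n_3 = 4)
R_4 = 40.5 (n_4 = 4)
Step 3: H = 12/(N(N+1)) * sum(R_i^2/n_i) - 3(N+1)
     = 12/(16*17) * (20^2/3 + 30.5^2/5 + 45^2/4 + 40.5^2/4) - 3*17
     = 0.044118 * 1235.7 - 51
     = 3.515993.
Step 4: Ties present; correction factor C = 1 - 48/(16^3 - 16) = 0.988235. Corrected H = 3.515993 / 0.988235 = 3.557850.
Step 5: Under H0, H ~ chi^2(3); p-value = 0.313336.
Step 6: alpha = 0.05. fail to reject H0.

H = 3.5578, df = 3, p = 0.313336, fail to reject H0.


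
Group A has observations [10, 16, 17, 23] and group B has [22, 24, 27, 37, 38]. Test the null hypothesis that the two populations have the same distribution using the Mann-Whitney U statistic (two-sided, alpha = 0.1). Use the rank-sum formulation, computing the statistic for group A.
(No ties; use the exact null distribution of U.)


Step 1: Combine and sort all 9 observations; assign midranks.
sorted (value, group): (10,X), (16,X), (17,X), (22,Y), (23,X), (24,Y), (27,Y), (37,Y), (38,Y)
ranks: 10->1, 16->2, 17->3, 22->4, 23->5, 24->6, 27->7, 37->8, 38->9
Step 2: Rank sum for X: R1 = 1 + 2 + 3 + 5 = 11.
Step 3: U_X = R1 - n1(n1+1)/2 = 11 - 4*5/2 = 11 - 10 = 1.
       U_Y = n1*n2 - U_X = 20 - 1 = 19.
Step 4: No ties, so the exact null distribution of U (based on enumerating the C(9,4) = 126 equally likely rank assignments) gives the two-sided p-value.
Step 5: p-value = 0.031746; compare to alpha = 0.1. reject H0.

U_X = 1, p = 0.031746, reject H0 at alpha = 0.1.


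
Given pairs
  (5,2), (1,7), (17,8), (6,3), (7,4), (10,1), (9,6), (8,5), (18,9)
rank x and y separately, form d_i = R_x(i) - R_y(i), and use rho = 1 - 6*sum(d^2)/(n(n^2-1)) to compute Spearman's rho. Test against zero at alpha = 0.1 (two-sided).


Step 1: Rank x and y separately (midranks; no ties here).
rank(x): 5->2, 1->1, 17->8, 6->3, 7->4, 10->7, 9->6, 8->5, 18->9
rank(y): 2->2, 7->7, 8->8, 3->3, 4->4, 1->1, 6->6, 5->5, 9->9
Step 2: d_i = R_x(i) - R_y(i); compute d_i^2.
  (2-2)^2=0, (1-7)^2=36, (8-8)^2=0, (3-3)^2=0, (4-4)^2=0, (7-1)^2=36, (6-6)^2=0, (5-5)^2=0, (9-9)^2=0
sum(d^2) = 72.
Step 3: rho = 1 - 6*72 / (9*(9^2 - 1)) = 1 - 432/720 = 0.400000.
Step 4: Under H0, t = rho * sqrt((n-2)/(1-rho^2)) = 1.1547 ~ t(7).
Step 5: Two-sided p-value from the t-distribution with 7 df = 0.286105.
Step 6: alpha = 0.1. fail to reject H0.

rho = 0.4000, p = 0.286105, fail to reject H0 at alpha = 0.1.


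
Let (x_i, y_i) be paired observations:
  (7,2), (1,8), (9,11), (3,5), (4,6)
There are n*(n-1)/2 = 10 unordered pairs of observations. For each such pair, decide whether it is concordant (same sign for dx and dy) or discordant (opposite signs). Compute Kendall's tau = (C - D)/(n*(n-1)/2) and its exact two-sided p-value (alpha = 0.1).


Step 1: Enumerate the 10 unordered pairs (i,j) with i<j and classify each by sign(x_j-x_i) * sign(y_j-y_i).
  (1,2):dx=-6,dy=+6->D; (1,3):dx=+2,dy=+9->C; (1,4):dx=-4,dy=+3->D; (1,5):dx=-3,dy=+4->D
  (2,3):dx=+8,dy=+3->C; (2,4):dx=+2,dy=-3->D; (2,5):dx=+3,dy=-2->D; (3,4):dx=-6,dy=-6->C
  (3,5):dx=-5,dy=-5->C; (4,5):dx=+1,dy=+1->C
Step 2: C = 5, D = 5, total pairs = 10.
Step 3: tau = (C - D)/(n(n-1)/2) = (5 - 5)/10 = 0.000000.
Step 4: Exact two-sided p-value (enumerate n! = 120 permutations of y under H0): p = 1.000000.
Step 5: alpha = 0.1. fail to reject H0.

tau_b = 0.0000 (C=5, D=5), p = 1.000000, fail to reject H0.


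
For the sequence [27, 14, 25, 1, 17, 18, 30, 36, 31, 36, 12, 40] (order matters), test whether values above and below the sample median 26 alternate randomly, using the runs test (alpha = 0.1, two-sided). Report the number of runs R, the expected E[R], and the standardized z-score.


Step 1: Compute median = 26; label A = above, B = below.
Labels in order: ABBBBBAAAABA  (n_A = 6, n_B = 6)
Step 2: Count runs R = 5.
Step 3: Under H0 (random ordering), E[R] = 2*n_A*n_B/(n_A+n_B) + 1 = 2*6*6/12 + 1 = 7.0000.
        Var[R] = 2*n_A*n_B*(2*n_A*n_B - n_A - n_B) / ((n_A+n_B)^2 * (n_A+n_B-1)) = 4320/1584 = 2.7273.
        SD[R] = 1.6514.
Step 4: Continuity-corrected z = (R + 0.5 - E[R]) / SD[R] = (5 + 0.5 - 7.0000) / 1.6514 = -0.9083.
Step 5: Two-sided p-value via normal approximation = 2*(1 - Phi(|z|)) = 0.363722.
Step 6: alpha = 0.1. fail to reject H0.

R = 5, z = -0.9083, p = 0.363722, fail to reject H0.


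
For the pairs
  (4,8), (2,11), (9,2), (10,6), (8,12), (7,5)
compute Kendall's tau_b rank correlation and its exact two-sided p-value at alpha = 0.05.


Step 1: Enumerate the 15 unordered pairs (i,j) with i<j and classify each by sign(x_j-x_i) * sign(y_j-y_i).
  (1,2):dx=-2,dy=+3->D; (1,3):dx=+5,dy=-6->D; (1,4):dx=+6,dy=-2->D; (1,5):dx=+4,dy=+4->C
  (1,6):dx=+3,dy=-3->D; (2,3):dx=+7,dy=-9->D; (2,4):dx=+8,dy=-5->D; (2,5):dx=+6,dy=+1->C
  (2,6):dx=+5,dy=-6->D; (3,4):dx=+1,dy=+4->C; (3,5):dx=-1,dy=+10->D; (3,6):dx=-2,dy=+3->D
  (4,5):dx=-2,dy=+6->D; (4,6):dx=-3,dy=-1->C; (5,6):dx=-1,dy=-7->C
Step 2: C = 5, D = 10, total pairs = 15.
Step 3: tau = (C - D)/(n(n-1)/2) = (5 - 10)/15 = -0.333333.
Step 4: Exact two-sided p-value (enumerate n! = 720 permutations of y under H0): p = 0.469444.
Step 5: alpha = 0.05. fail to reject H0.

tau_b = -0.3333 (C=5, D=10), p = 0.469444, fail to reject H0.


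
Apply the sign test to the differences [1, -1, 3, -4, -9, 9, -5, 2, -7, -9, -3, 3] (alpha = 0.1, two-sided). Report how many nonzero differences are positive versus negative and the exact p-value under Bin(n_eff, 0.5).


Step 1: Discard zero differences. Original n = 12; n_eff = number of nonzero differences = 12.
Nonzero differences (with sign): +1, -1, +3, -4, -9, +9, -5, +2, -7, -9, -3, +3
Step 2: Count signs: positive = 5, negative = 7.
Step 3: Under H0: P(positive) = 0.5, so the number of positives S ~ Bin(12, 0.5).
Step 4: Two-sided exact p-value = sum of Bin(12,0.5) probabilities at or below the observed probability = 0.774414.
Step 5: alpha = 0.1. fail to reject H0.

n_eff = 12, pos = 5, neg = 7, p = 0.774414, fail to reject H0.


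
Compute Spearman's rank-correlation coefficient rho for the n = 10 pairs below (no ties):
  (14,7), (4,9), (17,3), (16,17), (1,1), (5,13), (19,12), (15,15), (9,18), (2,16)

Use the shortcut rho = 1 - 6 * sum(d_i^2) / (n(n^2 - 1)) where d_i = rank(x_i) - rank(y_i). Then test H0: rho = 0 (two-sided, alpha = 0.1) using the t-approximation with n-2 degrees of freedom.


Step 1: Rank x and y separately (midranks; no ties here).
rank(x): 14->6, 4->3, 17->9, 16->8, 1->1, 5->4, 19->10, 15->7, 9->5, 2->2
rank(y): 7->3, 9->4, 3->2, 17->9, 1->1, 13->6, 12->5, 15->7, 18->10, 16->8
Step 2: d_i = R_x(i) - R_y(i); compute d_i^2.
  (6-3)^2=9, (3-4)^2=1, (9-2)^2=49, (8-9)^2=1, (1-1)^2=0, (4-6)^2=4, (10-5)^2=25, (7-7)^2=0, (5-10)^2=25, (2-8)^2=36
sum(d^2) = 150.
Step 3: rho = 1 - 6*150 / (10*(10^2 - 1)) = 1 - 900/990 = 0.090909.
Step 4: Under H0, t = rho * sqrt((n-2)/(1-rho^2)) = 0.2582 ~ t(8).
Step 5: Two-sided p-value from the t-distribution with 8 df = 0.802772.
Step 6: alpha = 0.1. fail to reject H0.

rho = 0.0909, p = 0.802772, fail to reject H0 at alpha = 0.1.


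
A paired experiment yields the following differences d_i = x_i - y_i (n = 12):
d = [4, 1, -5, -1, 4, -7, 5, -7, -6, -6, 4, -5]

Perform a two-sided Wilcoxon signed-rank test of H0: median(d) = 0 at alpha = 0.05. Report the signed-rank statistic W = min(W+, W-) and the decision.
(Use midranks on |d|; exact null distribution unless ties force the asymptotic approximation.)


Step 1: Drop any zero differences (none here) and take |d_i|.
|d| = [4, 1, 5, 1, 4, 7, 5, 7, 6, 6, 4, 5]
Step 2: Midrank |d_i| (ties get averaged ranks).
ranks: |4|->4, |1|->1.5, |5|->7, |1|->1.5, |4|->4, |7|->11.5, |5|->7, |7|->11.5, |6|->9.5, |6|->9.5, |4|->4, |5|->7
Step 3: Attach original signs; sum ranks with positive sign and with negative sign.
W+ = 4 + 1.5 + 4 + 7 + 4 = 20.5
W- = 7 + 1.5 + 11.5 + 11.5 + 9.5 + 9.5 + 7 = 57.5
(Check: W+ + W- = 78 should equal n(n+1)/2 = 78.)
Step 4: Test statistic W = min(W+, W-) = 20.5.
Step 5: Ties in |d|, so use the tie-corrected normal approximation.
        E[W] = n(n+1)/4 = 12*13/4 = 39.
        Tie groups: |d|=1 (t=2), |d|=4 (t=3), |d|=5 (t=3), |d|=6 (t=2), |d|=7 (t=2); sum(t^3 - t) = 66.
        Var[W] = n(n+1)(2n+1)/24 - sum(t^3-t)/48 = 3900/24 - 66/48 = 161.125.
        z = (W - E[W]) / sqrt(Var[W]) = (20.5 - 39) / 12.6935 = -1.4574.
        Two-sided p = 2*Phi(z) = 0.144995.
Step 6: alpha = 0.05. fail to reject H0.

W+ = 20.5, W- = 57.5, W = min = 20.5, p = 0.144995, fail to reject H0.


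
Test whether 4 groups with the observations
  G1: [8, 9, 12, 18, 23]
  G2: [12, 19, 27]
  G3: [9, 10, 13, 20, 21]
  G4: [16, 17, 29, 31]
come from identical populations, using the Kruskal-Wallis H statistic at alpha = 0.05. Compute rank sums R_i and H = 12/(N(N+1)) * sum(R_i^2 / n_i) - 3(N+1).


Step 1: Combine all N = 17 observations and assign midranks.
sorted (value, group, rank): (8,G1,1), (9,G1,2.5), (9,G3,2.5), (10,G3,4), (12,G1,5.5), (12,G2,5.5), (13,G3,7), (16,G4,8), (17,G4,9), (18,G1,10), (19,G2,11), (20,G3,12), (21,G3,13), (23,G1,14), (27,G2,15), (29,G4,16), (31,G4,17)
Step 2: Sum ranks within each group.
R_1 = 33 (n_1 = 5)
R_2 = 31.5 (n_2 = 3)
R_3 = 38.5 (n_3 = 5)
R_4 = 50 (n_4 = 4)
Step 3: H = 12/(N(N+1)) * sum(R_i^2/n_i) - 3(N+1)
     = 12/(17*18) * (33^2/5 + 31.5^2/3 + 38.5^2/5 + 50^2/4) - 3*18
     = 0.039216 * 1470 - 54
     = 3.647059.
Step 4: Ties present; correction factor C = 1 - 12/(17^3 - 17) = 0.997549. Corrected H = 3.647059 / 0.997549 = 3.656020.
Step 5: Under H0, H ~ chi^2(3); p-value = 0.301083.
Step 6: alpha = 0.05. fail to reject H0.

H = 3.6560, df = 3, p = 0.301083, fail to reject H0.


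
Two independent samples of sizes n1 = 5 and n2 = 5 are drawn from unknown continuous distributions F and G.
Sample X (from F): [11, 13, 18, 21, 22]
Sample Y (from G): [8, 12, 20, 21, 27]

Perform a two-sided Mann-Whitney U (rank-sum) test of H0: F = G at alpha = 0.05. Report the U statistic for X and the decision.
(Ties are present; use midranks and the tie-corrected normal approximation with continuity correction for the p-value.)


Step 1: Combine and sort all 10 observations; assign midranks.
sorted (value, group): (8,Y), (11,X), (12,Y), (13,X), (18,X), (20,Y), (21,X), (21,Y), (22,X), (27,Y)
ranks: 8->1, 11->2, 12->3, 13->4, 18->5, 20->6, 21->7.5, 21->7.5, 22->9, 27->10
Step 2: Rank sum for X: R1 = 2 + 4 + 5 + 7.5 + 9 = 27.5.
Step 3: U_X = R1 - n1(n1+1)/2 = 27.5 - 5*6/2 = 27.5 - 15 = 12.5.
       U_Y = n1*n2 - U_X = 25 - 12.5 = 12.5.
Step 4: Ties are present, so use the tie-corrected normal approximation (with continuity correction) for the p-value.
Step 5: p-value = 1.000000; compare to alpha = 0.05. fail to reject H0.

U_X = 12.5, p = 1.000000, fail to reject H0 at alpha = 0.05.


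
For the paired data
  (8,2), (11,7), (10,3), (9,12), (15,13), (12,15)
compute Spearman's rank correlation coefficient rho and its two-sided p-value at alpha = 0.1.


Step 1: Rank x and y separately (midranks; no ties here).
rank(x): 8->1, 11->4, 10->3, 9->2, 15->6, 12->5
rank(y): 2->1, 7->3, 3->2, 12->4, 13->5, 15->6
Step 2: d_i = R_x(i) - R_y(i); compute d_i^2.
  (1-1)^2=0, (4-3)^2=1, (3-2)^2=1, (2-4)^2=4, (6-5)^2=1, (5-6)^2=1
sum(d^2) = 8.
Step 3: rho = 1 - 6*8 / (6*(6^2 - 1)) = 1 - 48/210 = 0.771429.
Step 4: Under H0, t = rho * sqrt((n-2)/(1-rho^2)) = 2.4247 ~ t(4).
Step 5: Two-sided p-value from the t-distribution with 4 df = 0.072397.
Step 6: alpha = 0.1. reject H0.

rho = 0.7714, p = 0.072397, reject H0 at alpha = 0.1.


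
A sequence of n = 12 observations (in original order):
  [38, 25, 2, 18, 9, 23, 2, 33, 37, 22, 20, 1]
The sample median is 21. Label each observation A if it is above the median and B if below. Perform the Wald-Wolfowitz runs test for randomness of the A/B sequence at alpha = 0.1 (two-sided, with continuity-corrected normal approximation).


Step 1: Compute median = 21; label A = above, B = below.
Labels in order: AABBBABAAABB  (n_A = 6, n_B = 6)
Step 2: Count runs R = 6.
Step 3: Under H0 (random ordering), E[R] = 2*n_A*n_B/(n_A+n_B) + 1 = 2*6*6/12 + 1 = 7.0000.
        Var[R] = 2*n_A*n_B*(2*n_A*n_B - n_A - n_B) / ((n_A+n_B)^2 * (n_A+n_B-1)) = 4320/1584 = 2.7273.
        SD[R] = 1.6514.
Step 4: Continuity-corrected z = (R + 0.5 - E[R]) / SD[R] = (6 + 0.5 - 7.0000) / 1.6514 = -0.3028.
Step 5: Two-sided p-value via normal approximation = 2*(1 - Phi(|z|)) = 0.762069.
Step 6: alpha = 0.1. fail to reject H0.

R = 6, z = -0.3028, p = 0.762069, fail to reject H0.


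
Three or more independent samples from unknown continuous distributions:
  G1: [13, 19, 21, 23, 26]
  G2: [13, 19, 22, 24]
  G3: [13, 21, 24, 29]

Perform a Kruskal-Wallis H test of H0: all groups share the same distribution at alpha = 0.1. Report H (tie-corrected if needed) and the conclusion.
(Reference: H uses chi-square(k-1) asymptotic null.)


Step 1: Combine all N = 13 observations and assign midranks.
sorted (value, group, rank): (13,G1,2), (13,G2,2), (13,G3,2), (19,G1,4.5), (19,G2,4.5), (21,G1,6.5), (21,G3,6.5), (22,G2,8), (23,G1,9), (24,G2,10.5), (24,G3,10.5), (26,G1,12), (29,G3,13)
Step 2: Sum ranks within each group.
R_1 = 34 (n_1 = 5)
R_2 = 25 (n_2 = 4)
R_3 = 32 (n_3 = 4)
Step 3: H = 12/(N(N+1)) * sum(R_i^2/n_i) - 3(N+1)
     = 12/(13*14) * (34^2/5 + 25^2/4 + 32^2/4) - 3*14
     = 0.065934 * 643.45 - 42
     = 0.425275.
Step 4: Ties present; correction factor C = 1 - 42/(13^3 - 13) = 0.980769. Corrected H = 0.425275 / 0.980769 = 0.433613.
Step 5: Under H0, H ~ chi^2(2); p-value = 0.805086.
Step 6: alpha = 0.1. fail to reject H0.

H = 0.4336, df = 2, p = 0.805086, fail to reject H0.


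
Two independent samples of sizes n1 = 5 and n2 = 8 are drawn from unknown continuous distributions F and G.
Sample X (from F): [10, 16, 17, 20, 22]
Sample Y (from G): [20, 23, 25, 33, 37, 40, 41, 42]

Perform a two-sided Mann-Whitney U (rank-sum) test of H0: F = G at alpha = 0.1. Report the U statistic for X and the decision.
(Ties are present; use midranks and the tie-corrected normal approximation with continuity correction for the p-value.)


Step 1: Combine and sort all 13 observations; assign midranks.
sorted (value, group): (10,X), (16,X), (17,X), (20,X), (20,Y), (22,X), (23,Y), (25,Y), (33,Y), (37,Y), (40,Y), (41,Y), (42,Y)
ranks: 10->1, 16->2, 17->3, 20->4.5, 20->4.5, 22->6, 23->7, 25->8, 33->9, 37->10, 40->11, 41->12, 42->13
Step 2: Rank sum for X: R1 = 1 + 2 + 3 + 4.5 + 6 = 16.5.
Step 3: U_X = R1 - n1(n1+1)/2 = 16.5 - 5*6/2 = 16.5 - 15 = 1.5.
       U_Y = n1*n2 - U_X = 40 - 1.5 = 38.5.
Step 4: Ties are present, so use the tie-corrected normal approximation (with continuity correction) for the p-value.
Step 5: p-value = 0.008326; compare to alpha = 0.1. reject H0.

U_X = 1.5, p = 0.008326, reject H0 at alpha = 0.1.


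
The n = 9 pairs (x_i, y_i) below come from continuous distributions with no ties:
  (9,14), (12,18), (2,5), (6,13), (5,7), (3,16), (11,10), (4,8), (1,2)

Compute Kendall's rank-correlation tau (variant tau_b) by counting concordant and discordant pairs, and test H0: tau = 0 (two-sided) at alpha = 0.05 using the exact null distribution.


Step 1: Enumerate the 36 unordered pairs (i,j) with i<j and classify each by sign(x_j-x_i) * sign(y_j-y_i).
  (1,2):dx=+3,dy=+4->C; (1,3):dx=-7,dy=-9->C; (1,4):dx=-3,dy=-1->C; (1,5):dx=-4,dy=-7->C
  (1,6):dx=-6,dy=+2->D; (1,7):dx=+2,dy=-4->D; (1,8):dx=-5,dy=-6->C; (1,9):dx=-8,dy=-12->C
  (2,3):dx=-10,dy=-13->C; (2,4):dx=-6,dy=-5->C; (2,5):dx=-7,dy=-11->C; (2,6):dx=-9,dy=-2->C
  (2,7):dx=-1,dy=-8->C; (2,8):dx=-8,dy=-10->C; (2,9):dx=-11,dy=-16->C; (3,4):dx=+4,dy=+8->C
  (3,5):dx=+3,dy=+2->C; (3,6):dx=+1,dy=+11->C; (3,7):dx=+9,dy=+5->C; (3,8):dx=+2,dy=+3->C
  (3,9):dx=-1,dy=-3->C; (4,5):dx=-1,dy=-6->C; (4,6):dx=-3,dy=+3->D; (4,7):dx=+5,dy=-3->D
  (4,8):dx=-2,dy=-5->C; (4,9):dx=-5,dy=-11->C; (5,6):dx=-2,dy=+9->D; (5,7):dx=+6,dy=+3->C
  (5,8):dx=-1,dy=+1->D; (5,9):dx=-4,dy=-5->C; (6,7):dx=+8,dy=-6->D; (6,8):dx=+1,dy=-8->D
  (6,9):dx=-2,dy=-14->C; (7,8):dx=-7,dy=-2->C; (7,9):dx=-10,dy=-8->C; (8,9):dx=-3,dy=-6->C
Step 2: C = 28, D = 8, total pairs = 36.
Step 3: tau = (C - D)/(n(n-1)/2) = (28 - 8)/36 = 0.555556.
Step 4: Exact two-sided p-value (enumerate n! = 362880 permutations of y under H0): p = 0.044615.
Step 5: alpha = 0.05. reject H0.

tau_b = 0.5556 (C=28, D=8), p = 0.044615, reject H0.


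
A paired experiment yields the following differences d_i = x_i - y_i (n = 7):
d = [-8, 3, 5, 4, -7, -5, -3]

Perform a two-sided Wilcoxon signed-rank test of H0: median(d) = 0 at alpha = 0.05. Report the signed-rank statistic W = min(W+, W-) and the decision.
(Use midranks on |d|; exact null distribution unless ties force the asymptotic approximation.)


Step 1: Drop any zero differences (none here) and take |d_i|.
|d| = [8, 3, 5, 4, 7, 5, 3]
Step 2: Midrank |d_i| (ties get averaged ranks).
ranks: |8|->7, |3|->1.5, |5|->4.5, |4|->3, |7|->6, |5|->4.5, |3|->1.5
Step 3: Attach original signs; sum ranks with positive sign and with negative sign.
W+ = 1.5 + 4.5 + 3 = 9
W- = 7 + 6 + 4.5 + 1.5 = 19
(Check: W+ + W- = 28 should equal n(n+1)/2 = 28.)
Step 4: Test statistic W = min(W+, W-) = 9.
Step 5: Ties in |d|, so use the tie-corrected normal approximation.
        E[W] = n(n+1)/4 = 7*8/4 = 14.
        Tie groups: |d|=3 (t=2), |d|=5 (t=2); sum(t^3 - t) = 12.
        Var[W] = n(n+1)(2n+1)/24 - sum(t^3-t)/48 = 840/24 - 12/48 = 34.75.
        z = (W - E[W]) / sqrt(Var[W]) = (9 - 14) / 5.8949 = -0.8482.
        Two-sided p = 2*Phi(z) = 0.396333.
Step 6: alpha = 0.05. fail to reject H0.

W+ = 9, W- = 19, W = min = 9, p = 0.396333, fail to reject H0.


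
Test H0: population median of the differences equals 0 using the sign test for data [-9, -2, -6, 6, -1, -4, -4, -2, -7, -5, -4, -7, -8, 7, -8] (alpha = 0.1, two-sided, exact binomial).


Step 1: Discard zero differences. Original n = 15; n_eff = number of nonzero differences = 15.
Nonzero differences (with sign): -9, -2, -6, +6, -1, -4, -4, -2, -7, -5, -4, -7, -8, +7, -8
Step 2: Count signs: positive = 2, negative = 13.
Step 3: Under H0: P(positive) = 0.5, so the number of positives S ~ Bin(15, 0.5).
Step 4: Two-sided exact p-value = sum of Bin(15,0.5) probabilities at or below the observed probability = 0.007385.
Step 5: alpha = 0.1. reject H0.

n_eff = 15, pos = 2, neg = 13, p = 0.007385, reject H0.


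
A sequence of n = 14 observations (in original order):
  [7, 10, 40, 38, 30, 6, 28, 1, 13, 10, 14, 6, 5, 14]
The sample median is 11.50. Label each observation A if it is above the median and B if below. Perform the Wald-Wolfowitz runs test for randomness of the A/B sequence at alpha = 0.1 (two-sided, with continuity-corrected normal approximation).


Step 1: Compute median = 11.50; label A = above, B = below.
Labels in order: BBAAABABABABBA  (n_A = 7, n_B = 7)
Step 2: Count runs R = 10.
Step 3: Under H0 (random ordering), E[R] = 2*n_A*n_B/(n_A+n_B) + 1 = 2*7*7/14 + 1 = 8.0000.
        Var[R] = 2*n_A*n_B*(2*n_A*n_B - n_A - n_B) / ((n_A+n_B)^2 * (n_A+n_B-1)) = 8232/2548 = 3.2308.
        SD[R] = 1.7974.
Step 4: Continuity-corrected z = (R - 0.5 - E[R]) / SD[R] = (10 - 0.5 - 8.0000) / 1.7974 = 0.8345.
Step 5: Two-sided p-value via normal approximation = 2*(1 - Phi(|z|)) = 0.403986.
Step 6: alpha = 0.1. fail to reject H0.

R = 10, z = 0.8345, p = 0.403986, fail to reject H0.


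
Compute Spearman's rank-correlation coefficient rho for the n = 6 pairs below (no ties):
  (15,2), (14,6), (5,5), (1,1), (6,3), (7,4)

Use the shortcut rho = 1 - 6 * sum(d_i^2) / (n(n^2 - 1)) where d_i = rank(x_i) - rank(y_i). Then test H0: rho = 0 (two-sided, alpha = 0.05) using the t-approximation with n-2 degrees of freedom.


Step 1: Rank x and y separately (midranks; no ties here).
rank(x): 15->6, 14->5, 5->2, 1->1, 6->3, 7->4
rank(y): 2->2, 6->6, 5->5, 1->1, 3->3, 4->4
Step 2: d_i = R_x(i) - R_y(i); compute d_i^2.
  (6-2)^2=16, (5-6)^2=1, (2-5)^2=9, (1-1)^2=0, (3-3)^2=0, (4-4)^2=0
sum(d^2) = 26.
Step 3: rho = 1 - 6*26 / (6*(6^2 - 1)) = 1 - 156/210 = 0.257143.
Step 4: Under H0, t = rho * sqrt((n-2)/(1-rho^2)) = 0.5322 ~ t(4).
Step 5: Two-sided p-value from the t-distribution with 4 df = 0.622787.
Step 6: alpha = 0.05. fail to reject H0.

rho = 0.2571, p = 0.622787, fail to reject H0 at alpha = 0.05.


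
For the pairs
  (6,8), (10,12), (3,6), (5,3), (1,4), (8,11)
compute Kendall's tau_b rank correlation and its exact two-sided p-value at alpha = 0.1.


Step 1: Enumerate the 15 unordered pairs (i,j) with i<j and classify each by sign(x_j-x_i) * sign(y_j-y_i).
  (1,2):dx=+4,dy=+4->C; (1,3):dx=-3,dy=-2->C; (1,4):dx=-1,dy=-5->C; (1,5):dx=-5,dy=-4->C
  (1,6):dx=+2,dy=+3->C; (2,3):dx=-7,dy=-6->C; (2,4):dx=-5,dy=-9->C; (2,5):dx=-9,dy=-8->C
  (2,6):dx=-2,dy=-1->C; (3,4):dx=+2,dy=-3->D; (3,5):dx=-2,dy=-2->C; (3,6):dx=+5,dy=+5->C
  (4,5):dx=-4,dy=+1->D; (4,6):dx=+3,dy=+8->C; (5,6):dx=+7,dy=+7->C
Step 2: C = 13, D = 2, total pairs = 15.
Step 3: tau = (C - D)/(n(n-1)/2) = (13 - 2)/15 = 0.733333.
Step 4: Exact two-sided p-value (enumerate n! = 720 permutations of y under H0): p = 0.055556.
Step 5: alpha = 0.1. reject H0.

tau_b = 0.7333 (C=13, D=2), p = 0.055556, reject H0.


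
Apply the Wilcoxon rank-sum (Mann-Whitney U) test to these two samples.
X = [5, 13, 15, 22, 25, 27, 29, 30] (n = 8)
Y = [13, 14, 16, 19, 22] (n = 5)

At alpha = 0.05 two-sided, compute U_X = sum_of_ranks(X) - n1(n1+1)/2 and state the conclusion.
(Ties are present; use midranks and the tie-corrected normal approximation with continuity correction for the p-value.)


Step 1: Combine and sort all 13 observations; assign midranks.
sorted (value, group): (5,X), (13,X), (13,Y), (14,Y), (15,X), (16,Y), (19,Y), (22,X), (22,Y), (25,X), (27,X), (29,X), (30,X)
ranks: 5->1, 13->2.5, 13->2.5, 14->4, 15->5, 16->6, 19->7, 22->8.5, 22->8.5, 25->10, 27->11, 29->12, 30->13
Step 2: Rank sum for X: R1 = 1 + 2.5 + 5 + 8.5 + 10 + 11 + 12 + 13 = 63.
Step 3: U_X = R1 - n1(n1+1)/2 = 63 - 8*9/2 = 63 - 36 = 27.
       U_Y = n1*n2 - U_X = 40 - 27 = 13.
Step 4: Ties are present, so use the tie-corrected normal approximation (with continuity correction) for the p-value.
Step 5: p-value = 0.340019; compare to alpha = 0.05. fail to reject H0.

U_X = 27, p = 0.340019, fail to reject H0 at alpha = 0.05.
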